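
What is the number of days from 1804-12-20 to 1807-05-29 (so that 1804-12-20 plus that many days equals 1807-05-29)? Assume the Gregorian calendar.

890

Dec 20, 1804 → Dec 20, 1805: 365 days.
Dec 20, 1805 → Dec 20, 1806: 365 days.
Dec 20, 1806 → Jan 20, 1807: 31 days (December has 31).
Jan 20, 1807 → Feb 20, 1807: 31 days (January has 31).
Feb 20, 1807 → Mar 20, 1807: 28 days (February has 28).
Mar 20, 1807 → Apr 20, 1807: 31 days (March has 31).
Apr 20, 1807 → May 20, 1807: 30 days (April has 30).
May 20, 1807 → May 29, 1807: 9 days.
Total: 890 days.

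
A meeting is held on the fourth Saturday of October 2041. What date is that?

October 1, 2041 is a Tuesday.
The first Saturday is therefore October 5 (4 days later).
The fourth Saturday is 5 + 3×7 = October 26.

October 26, 2041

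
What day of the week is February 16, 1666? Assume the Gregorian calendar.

Tuesday

Doomsday rule: the anchor day for the 1600s is Tuesday. For year 66: 66÷12 = 5 r 6, and 6÷4 = 1, so 5+6+1 = 12.
Tuesday + 12 ≡ Sunday — that's 1666's doomsday.
In February the doomsday date is Feb 28 (1666 is not a leap year).
Feb 16 is 12 days before Feb 28; 12 mod 7 = 5, so Sunday − 5 = Tuesday.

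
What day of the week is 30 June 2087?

Monday

Doomsday rule: the anchor day for the 2000s is Tuesday. For year 87: 87÷12 = 7 r 3, and 3÷4 = 0, so 7+3+0 = 10.
Tuesday + 10 ≡ Friday — that's 2087's doomsday.
In June the doomsday date is Jun 6.
Jun 30 is 24 days after Jun 6; 24 mod 7 = 3, so Friday + 3 = Monday.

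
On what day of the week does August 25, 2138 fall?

Doomsday rule: the anchor day for the 2100s is Sunday. For year 38: 38÷12 = 3 r 2, and 2÷4 = 0, so 3+2+0 = 5.
Sunday + 5 ≡ Friday — that's 2138's doomsday.
In August the doomsday date is Aug 8.
Aug 25 is 17 days after Aug 8; 17 mod 7 = 3, so Friday + 3 = Monday.

Monday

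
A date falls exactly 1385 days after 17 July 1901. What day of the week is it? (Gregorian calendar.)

First find the weekday of Jul 17, 1901. Doomsday rule: the anchor day for the 1900s is Wednesday. For year 01: 1÷12 = 0 r 1, and 1÷4 = 0, so 0+1+0 = 1.
Wednesday + 1 ≡ Thursday — that's 1901's doomsday.
In July the doomsday date is Jul 11.
Jul 17 is 6 days after Jul 11; 6 mod 7 = 6, so Thursday + 6 = Wednesday.
1385 mod 7 = 6, so 1385 days after a Wednesday is Wednesday + 6 = Tuesday.

Tuesday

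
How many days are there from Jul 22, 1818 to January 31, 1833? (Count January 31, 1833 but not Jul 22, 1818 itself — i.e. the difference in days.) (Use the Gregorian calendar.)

5307

Jul 22, 1818 → Jul 22, 1819: 365 days.
Jul 22, 1819 → Jul 22, 1820: 366 days (Feb 29, 1820 is in that span).
Jul 22, 1820 → Jul 22, 1821: 365 days.
Jul 22, 1821 → Jul 22, 1822: 365 days.
Jul 22, 1822 → Jul 22, 1823: 365 days.
Jul 22, 1823 → Jul 22, 1824: 366 days (Feb 29, 1824 is in that span).
Jul 22, 1824 → Jul 22, 1825: 365 days.
Jul 22, 1825 → Jul 22, 1826: 365 days.
Jul 22, 1826 → Jul 22, 1827: 365 days.
Jul 22, 1827 → Jul 22, 1828: 366 days (Feb 29, 1828 is in that span).
Jul 22, 1828 → Jul 22, 1829: 365 days.
Jul 22, 1829 → Jul 22, 1830: 365 days.
Jul 22, 1830 → Jul 22, 1831: 365 days.
Jul 22, 1831 → Jul 22, 1832: 366 days (Feb 29, 1832 is in that span).
Jul 22, 1832 → Aug 22, 1832: 31 days (July has 31).
Aug 22, 1832 → Sep 22, 1832: 31 days (August has 31).
Sep 22, 1832 → Oct 22, 1832: 30 days (September has 30).
Oct 22, 1832 → Nov 22, 1832: 31 days (October has 31).
Nov 22, 1832 → Dec 22, 1832: 30 days (November has 30).
Dec 22, 1832 → Jan 22, 1833: 31 days (December has 31).
Jan 22, 1833 → Jan 31, 1833: 9 days.
Total: 5307 days.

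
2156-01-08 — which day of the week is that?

Thursday

January 1, 2156 is a Thursday.
Jan 1, 2156 → Jan 8, 2156: 7 days.
Total: 7 days.
7 mod 7 = 0, so Thursday + 0 = Thursday.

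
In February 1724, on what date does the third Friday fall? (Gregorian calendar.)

February 1, 1724 is a Tuesday.
The first Friday is therefore February 4 (3 days later).
The third Friday is 4 + 2×7 = February 18.

February 18, 1724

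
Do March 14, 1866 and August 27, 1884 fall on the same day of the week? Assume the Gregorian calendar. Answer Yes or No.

From Mar 14, 1866 to Aug 27, 1884 is 6741 days.
6741 mod 7 = 0, so they are the same weekday.
(Mar 14, 1866 is a Wednesday; Aug 27, 1884 is a Wednesday.)

Yes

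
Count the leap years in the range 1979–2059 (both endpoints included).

Multiples of 4 in [1979,2059]: 20.
Of those, multiples of 100: 1 (not leap unless ÷400).
Multiples of 400: 1.
Leap years = 20 − 1 + 1 = 20.

20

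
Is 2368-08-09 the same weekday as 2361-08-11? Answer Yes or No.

Yes

From Aug 11, 2361 to Aug 9, 2368 is 2555 days.
2555 mod 7 = 0, so they are the same weekday.
(Aug 11, 2361 is a Friday; Aug 9, 2368 is a Friday.)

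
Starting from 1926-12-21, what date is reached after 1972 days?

May 15, 1932

+365 (one year) → Dec 21, 1927 (1607 left).
+366 (one year; includes Feb 29, 1928) → Dec 21, 1928 (1241 left).
+365 (one year) → Dec 21, 1929 (876 left).
+365 (one year) → Dec 21, 1930 (511 left).
+365 (one year) → Dec 21, 1931 (146 left).
Dec has 31 days: +11 → Jan 1, 1932 (135 left).
Jan has 31 days: +31 → Feb 1, 1932 (104 left).
Feb has 29 days: +29 → Mar 1, 1932 (75 left).
Mar has 31 days: +31 → Apr 1, 1932 (44 left).
Apr has 30 days: +30 → May 1, 1932 (14 left).
+14 → May 15, 1932.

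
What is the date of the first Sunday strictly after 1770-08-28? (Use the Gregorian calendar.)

September 2, 1770

Aug 28, 1770 is a Tuesday.
From Tuesday to the next Sunday is 5 days.
Aug 28, 1770 + 5 = Sep 2, 1770.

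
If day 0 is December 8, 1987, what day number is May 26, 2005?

6379

Dec 8, 1987 → Dec 8, 1988: 366 days (Feb 29, 1988 is in that span).
Dec 8, 1988 → Dec 8, 1989: 365 days.
Dec 8, 1989 → Dec 8, 1990: 365 days.
Dec 8, 1990 → Dec 8, 1991: 365 days.
Dec 8, 1991 → Dec 8, 1992: 366 days (Feb 29, 1992 is in that span).
Dec 8, 1992 → Dec 8, 1993: 365 days.
Dec 8, 1993 → Dec 8, 1994: 365 days.
Dec 8, 1994 → Dec 8, 1995: 365 days.
Dec 8, 1995 → Dec 8, 1996: 366 days (Feb 29, 1996 is in that span).
Dec 8, 1996 → Dec 8, 1997: 365 days.
Dec 8, 1997 → Dec 8, 1998: 365 days.
Dec 8, 1998 → Dec 8, 1999: 365 days.
Dec 8, 1999 → Dec 8, 2000: 366 days (Feb 29, 2000 is in that span).
Dec 8, 2000 → Dec 8, 2001: 365 days.
Dec 8, 2001 → Dec 8, 2002: 365 days.
Dec 8, 2002 → Dec 8, 2003: 365 days.
Dec 8, 2003 → Dec 8, 2004: 366 days (Feb 29, 2004 is in that span).
Dec 8, 2004 → Jan 8, 2005: 31 days (December has 31).
Jan 8, 2005 → Feb 8, 2005: 31 days (January has 31).
Feb 8, 2005 → Mar 8, 2005: 28 days (February has 28).
Mar 8, 2005 → Apr 8, 2005: 31 days (March has 31).
Apr 8, 2005 → May 8, 2005: 30 days (April has 30).
May 8, 2005 → May 26, 2005: 18 days.
Total: 6379 days.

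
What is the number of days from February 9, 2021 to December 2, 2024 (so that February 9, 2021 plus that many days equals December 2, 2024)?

Feb 9, 2021 → Feb 9, 2022: 365 days.
Feb 9, 2022 → Feb 9, 2023: 365 days.
Feb 9, 2023 → Feb 9, 2024: 365 days.
Feb 9, 2024 → Mar 9, 2024: 29 days (February has 29).
Mar 9, 2024 → Apr 9, 2024: 31 days (March has 31).
Apr 9, 2024 → May 9, 2024: 30 days (April has 30).
May 9, 2024 → Jun 9, 2024: 31 days (May has 31).
Jun 9, 2024 → Jul 9, 2024: 30 days (June has 30).
Jul 9, 2024 → Aug 9, 2024: 31 days (July has 31).
Aug 9, 2024 → Sep 9, 2024: 31 days (August has 31).
Sep 9, 2024 → Oct 9, 2024: 30 days (September has 30).
Oct 9, 2024 → Nov 9, 2024: 31 days (October has 31).
Nov 9, 2024 → Dec 2, 2024: 23 days.
Total: 1392 days.

1392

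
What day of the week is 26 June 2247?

Doomsday rule: the anchor day for the 2200s is Friday. For year 47: 47÷12 = 3 r 11, and 11÷4 = 2, so 3+11+2 = 16.
Friday + 16 ≡ Sunday — that's 2247's doomsday.
In June the doomsday date is Jun 6.
Jun 26 is 20 days after Jun 6; 20 mod 7 = 6, so Sunday + 6 = Saturday.

Saturday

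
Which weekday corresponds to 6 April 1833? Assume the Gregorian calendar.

Saturday

Doomsday rule: the anchor day for the 1800s is Friday. For year 33: 33÷12 = 2 r 9, and 9÷4 = 2, so 2+9+2 = 13.
Friday + 13 ≡ Thursday — that's 1833's doomsday.
In April the doomsday date is Apr 4.
Apr 6 is 2 days after Apr 4; 2 mod 7 = 2, so Thursday + 2 = Saturday.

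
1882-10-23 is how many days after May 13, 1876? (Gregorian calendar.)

May 13, 1876 → May 13, 1877: 365 days.
May 13, 1877 → May 13, 1878: 365 days.
May 13, 1878 → May 13, 1879: 365 days.
May 13, 1879 → May 13, 1880: 366 days (Feb 29, 1880 is in that span).
May 13, 1880 → May 13, 1881: 365 days.
May 13, 1881 → May 13, 1882: 365 days.
May 13, 1882 → Jun 13, 1882: 31 days (May has 31).
Jun 13, 1882 → Jul 13, 1882: 30 days (June has 30).
Jul 13, 1882 → Aug 13, 1882: 31 days (July has 31).
Aug 13, 1882 → Sep 13, 1882: 31 days (August has 31).
Sep 13, 1882 → Oct 13, 1882: 30 days (September has 30).
Oct 13, 1882 → Oct 23, 1882: 10 days.
Total: 2354 days.

2354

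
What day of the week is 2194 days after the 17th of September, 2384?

First find the weekday of Sep 17, 2384. Doomsday rule: the anchor day for the 2300s is Wednesday. For year 84: 84÷12 = 7 r 0, and 0÷4 = 0, so 7+0+0 = 7.
Wednesday + 7 ≡ Wednesday — that's 2384's doomsday.
In September the doomsday date is Sep 5.
Sep 17 is 12 days after Sep 5; 12 mod 7 = 5, so Wednesday + 5 = Monday.
2194 mod 7 = 3, so 2194 days after a Monday is Monday + 3 = Thursday.

Thursday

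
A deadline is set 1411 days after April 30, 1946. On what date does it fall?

March 11, 1950

+365 (one year) → Apr 30, 1947 (1046 left).
+366 (one year; includes Feb 29, 1948) → Apr 30, 1948 (680 left).
+365 (one year) → Apr 30, 1949 (315 left).
Apr has 30 days: +1 → May 1, 1949 (314 left).
May has 31 days: +31 → Jun 1, 1949 (283 left).
Jun has 30 days: +30 → Jul 1, 1949 (253 left).
Jul has 31 days: +31 → Aug 1, 1949 (222 left).
Aug has 31 days: +31 → Sep 1, 1949 (191 left).
Sep has 30 days: +30 → Oct 1, 1949 (161 left).
Oct has 31 days: +31 → Nov 1, 1949 (130 left).
Nov has 30 days: +30 → Dec 1, 1949 (100 left).
Dec has 31 days: +31 → Jan 1, 1950 (69 left).
Jan has 31 days: +31 → Feb 1, 1950 (38 left).
Feb has 28 days: +28 → Mar 1, 1950 (10 left).
+10 → Mar 11, 1950.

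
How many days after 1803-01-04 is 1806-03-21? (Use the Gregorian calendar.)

1172

Jan 4, 1803 → Jan 4, 1804: 365 days.
Jan 4, 1804 → Jan 4, 1805: 366 days (Feb 29, 1804 is in that span).
Jan 4, 1805 → Jan 4, 1806: 365 days.
Jan 4, 1806 → Feb 4, 1806: 31 days (January has 31).
Feb 4, 1806 → Mar 4, 1806: 28 days (February has 28).
Mar 4, 1806 → Mar 21, 1806: 17 days.
Total: 1172 days.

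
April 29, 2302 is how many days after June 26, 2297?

1767

Jun 26, 2297 → Jun 26, 2298: 365 days.
Jun 26, 2298 → Jun 26, 2299: 365 days.
Jun 26, 2299 → Jun 26, 2300: 365 days.
Jun 26, 2300 → Jun 26, 2301: 365 days.
Jun 26, 2301 → Jul 26, 2301: 30 days (June has 30).
Jul 26, 2301 → Aug 26, 2301: 31 days (July has 31).
Aug 26, 2301 → Sep 26, 2301: 31 days (August has 31).
Sep 26, 2301 → Oct 26, 2301: 30 days (September has 30).
Oct 26, 2301 → Nov 26, 2301: 31 days (October has 31).
Nov 26, 2301 → Dec 26, 2301: 30 days (November has 30).
Dec 26, 2301 → Jan 26, 2302: 31 days (December has 31).
Jan 26, 2302 → Feb 26, 2302: 31 days (January has 31).
Feb 26, 2302 → Mar 26, 2302: 28 days (February has 28).
Mar 26, 2302 → Apr 26, 2302: 31 days (March has 31).
Apr 26, 2302 → Apr 29, 2302: 3 days.
Total: 1767 days.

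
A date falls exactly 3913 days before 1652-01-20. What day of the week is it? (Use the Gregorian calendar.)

Saturday

Jan 20, 1652 is a Saturday.
3913 mod 7 = 0, so 3913 days before a Saturday is Saturday − 0 = Saturday.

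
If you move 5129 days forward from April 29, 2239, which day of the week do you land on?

First find the weekday of Apr 29, 2239. Doomsday rule: the anchor day for the 2200s is Friday. For year 39: 39÷12 = 3 r 3, and 3÷4 = 0, so 3+3+0 = 6.
Friday + 6 ≡ Thursday — that's 2239's doomsday.
In April the doomsday date is Apr 4.
Apr 29 is 25 days after Apr 4; 25 mod 7 = 4, so Thursday + 4 = Monday.
5129 mod 7 = 5, so 5129 days after a Monday is Monday + 5 = Saturday.

Saturday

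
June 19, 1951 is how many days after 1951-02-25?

Feb 25, 1951 → Mar 25, 1951: 28 days (February has 28).
Mar 25, 1951 → Apr 25, 1951: 31 days (March has 31).
Apr 25, 1951 → May 25, 1951: 30 days (April has 30).
May 25, 1951 → Jun 19, 1951: 25 days.
Total: 114 days.

114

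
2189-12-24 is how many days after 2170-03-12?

7227

Mar 12, 2170 → Mar 12, 2171: 365 days.
Mar 12, 2171 → Mar 12, 2172: 366 days (Feb 29, 2172 is in that span).
Mar 12, 2172 → Mar 12, 2173: 365 days.
Mar 12, 2173 → Mar 12, 2174: 365 days.
Mar 12, 2174 → Mar 12, 2175: 365 days.
Mar 12, 2175 → Mar 12, 2176: 366 days (Feb 29, 2176 is in that span).
Mar 12, 2176 → Mar 12, 2177: 365 days.
Mar 12, 2177 → Mar 12, 2178: 365 days.
Mar 12, 2178 → Mar 12, 2179: 365 days.
Mar 12, 2179 → Mar 12, 2180: 366 days (Feb 29, 2180 is in that span).
Mar 12, 2180 → Mar 12, 2181: 365 days.
Mar 12, 2181 → Mar 12, 2182: 365 days.
Mar 12, 2182 → Mar 12, 2183: 365 days.
Mar 12, 2183 → Mar 12, 2184: 366 days (Feb 29, 2184 is in that span).
Mar 12, 2184 → Mar 12, 2185: 365 days.
Mar 12, 2185 → Mar 12, 2186: 365 days.
Mar 12, 2186 → Mar 12, 2187: 365 days.
Mar 12, 2187 → Mar 12, 2188: 366 days (Feb 29, 2188 is in that span).
Mar 12, 2188 → Mar 12, 2189: 365 days.
Mar 12, 2189 → Apr 12, 2189: 31 days (March has 31).
Apr 12, 2189 → May 12, 2189: 30 days (April has 30).
May 12, 2189 → Jun 12, 2189: 31 days (May has 31).
Jun 12, 2189 → Jul 12, 2189: 30 days (June has 30).
Jul 12, 2189 → Aug 12, 2189: 31 days (July has 31).
Aug 12, 2189 → Sep 12, 2189: 31 days (August has 31).
Sep 12, 2189 → Oct 12, 2189: 30 days (September has 30).
Oct 12, 2189 → Nov 12, 2189: 31 days (October has 31).
Nov 12, 2189 → Dec 12, 2189: 30 days (November has 30).
Dec 12, 2189 → Dec 24, 2189: 12 days.
Total: 7227 days.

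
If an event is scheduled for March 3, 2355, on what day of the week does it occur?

Doomsday rule: the anchor day for the 2300s is Wednesday. For year 55: 55÷12 = 4 r 7, and 7÷4 = 1, so 4+7+1 = 12.
Wednesday + 12 ≡ Monday — that's 2355's doomsday.
In March the doomsday date is Mar 14.
Mar 3 is 11 days before Mar 14; 11 mod 7 = 4, so Monday − 4 = Thursday.

Thursday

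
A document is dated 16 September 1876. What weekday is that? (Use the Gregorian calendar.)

Saturday

Doomsday rule: the anchor day for the 1800s is Friday. For year 76: 76÷12 = 6 r 4, and 4÷4 = 1, so 6+4+1 = 11.
Friday + 11 ≡ Tuesday — that's 1876's doomsday.
In September the doomsday date is Sep 5.
Sep 16 is 11 days after Sep 5; 11 mod 7 = 4, so Tuesday + 4 = Saturday.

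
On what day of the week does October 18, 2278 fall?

Friday

Doomsday rule: the anchor day for the 2200s is Friday. For year 78: 78÷12 = 6 r 6, and 6÷4 = 1, so 6+6+1 = 13.
Friday + 13 ≡ Thursday — that's 2278's doomsday.
In October the doomsday date is Oct 10.
Oct 18 is 8 days after Oct 10; 8 mod 7 = 1, so Thursday + 1 = Friday.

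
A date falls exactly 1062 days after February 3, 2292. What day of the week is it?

Feb 3, 2292 is a Wednesday.
1062 mod 7 = 5, so 1062 days after a Wednesday is Wednesday + 5 = Monday.

Monday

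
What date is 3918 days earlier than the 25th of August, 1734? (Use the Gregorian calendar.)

−365 (one year) → Aug 25, 1733 (3553 left).
−365 (one year) → Aug 25, 1732 (3188 left).
−366 (one year; includes Feb 29, 1732) → Aug 25, 1731 (2822 left).
−365 (one year) → Aug 25, 1730 (2457 left).
−365 (one year) → Aug 25, 1729 (2092 left).
−365 (one year) → Aug 25, 1728 (1727 left).
−366 (one year; includes Feb 29, 1728) → Aug 25, 1727 (1361 left).
−365 (one year) → Aug 25, 1726 (996 left).
−365 (one year) → Aug 25, 1725 (631 left).
−365 (one year) → Aug 25, 1724 (266 left).
−25 → Jul 31, 1724 (end of Jul, 31 days; 241 left).
−31 → Jun 30, 1724 (end of Jun, 30 days; 210 left).
−30 → May 31, 1724 (end of May, 31 days; 180 left).
−31 → Apr 30, 1724 (end of Apr, 30 days; 149 left).
−30 → Mar 31, 1724 (end of Mar, 31 days; 119 left).
−31 → Feb 29, 1724 (end of Feb, 29 days; 88 left).
−29 → Jan 31, 1724 (end of Jan, 31 days; 59 left).
−31 → Dec 31, 1723 (end of Dec, 31 days; 28 left).
−28 → Dec 3, 1723.

December 3, 1723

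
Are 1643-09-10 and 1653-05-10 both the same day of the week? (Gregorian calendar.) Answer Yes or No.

From Sep 10, 1643 to May 10, 1653 is 3530 days.
3530 mod 7 = 2, so they are different weekdays.
(Sep 10, 1643 is a Thursday; May 10, 1653 is a Saturday.)

No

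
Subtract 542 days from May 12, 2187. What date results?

November 16, 2185

−365 (one year) → May 12, 2186 (177 left).
−12 → Apr 30, 2186 (end of Apr, 30 days; 165 left).
−30 → Mar 31, 2186 (end of Mar, 31 days; 135 left).
−31 → Feb 28, 2186 (end of Feb, 28 days; 104 left).
−28 → Jan 31, 2186 (end of Jan, 31 days; 76 left).
−31 → Dec 31, 2185 (end of Dec, 31 days; 45 left).
−31 → Nov 30, 2185 (end of Nov, 30 days; 14 left).
−14 → Nov 16, 2185.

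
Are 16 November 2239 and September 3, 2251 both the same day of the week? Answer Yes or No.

From Nov 16, 2239 to Sep 3, 2251 is 4309 days.
4309 mod 7 = 4, so they are different weekdays.
(Nov 16, 2239 is a Saturday; Sep 3, 2251 is a Wednesday.)

No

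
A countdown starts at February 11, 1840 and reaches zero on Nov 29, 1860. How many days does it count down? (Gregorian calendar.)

7597

Feb 11, 1840 → Feb 11, 1841: 366 days (Feb 29, 1840 is in that span).
Feb 11, 1841 → Feb 11, 1842: 365 days.
Feb 11, 1842 → Feb 11, 1843: 365 days.
Feb 11, 1843 → Feb 11, 1844: 365 days.
Feb 11, 1844 → Feb 11, 1845: 366 days (Feb 29, 1844 is in that span).
Feb 11, 1845 → Feb 11, 1846: 365 days.
Feb 11, 1846 → Feb 11, 1847: 365 days.
Feb 11, 1847 → Feb 11, 1848: 365 days.
Feb 11, 1848 → Feb 11, 1849: 366 days (Feb 29, 1848 is in that span).
Feb 11, 1849 → Feb 11, 1850: 365 days.
Feb 11, 1850 → Feb 11, 1851: 365 days.
Feb 11, 1851 → Feb 11, 1852: 365 days.
Feb 11, 1852 → Feb 11, 1853: 366 days (Feb 29, 1852 is in that span).
Feb 11, 1853 → Feb 11, 1854: 365 days.
Feb 11, 1854 → Feb 11, 1855: 365 days.
Feb 11, 1855 → Feb 11, 1856: 365 days.
Feb 11, 1856 → Feb 11, 1857: 366 days (Feb 29, 1856 is in that span).
Feb 11, 1857 → Feb 11, 1858: 365 days.
Feb 11, 1858 → Feb 11, 1859: 365 days.
Feb 11, 1859 → Feb 11, 1860: 365 days.
Feb 11, 1860 → Mar 11, 1860: 29 days (February has 29).
Mar 11, 1860 → Apr 11, 1860: 31 days (March has 31).
Apr 11, 1860 → May 11, 1860: 30 days (April has 30).
May 11, 1860 → Jun 11, 1860: 31 days (May has 31).
Jun 11, 1860 → Jul 11, 1860: 30 days (June has 30).
Jul 11, 1860 → Aug 11, 1860: 31 days (July has 31).
Aug 11, 1860 → Sep 11, 1860: 31 days (August has 31).
Sep 11, 1860 → Oct 11, 1860: 30 days (September has 30).
Oct 11, 1860 → Nov 11, 1860: 31 days (October has 31).
Nov 11, 1860 → Nov 29, 1860: 18 days.
Total: 7597 days.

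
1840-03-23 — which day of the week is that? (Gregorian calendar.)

Doomsday rule: the anchor day for the 1800s is Friday. For year 40: 40÷12 = 3 r 4, and 4÷4 = 1, so 3+4+1 = 8.
Friday + 8 ≡ Saturday — that's 1840's doomsday.
In March the doomsday date is Mar 14.
Mar 23 is 9 days after Mar 14; 9 mod 7 = 2, so Saturday + 2 = Monday.

Monday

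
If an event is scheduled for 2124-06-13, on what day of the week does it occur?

Tuesday

Doomsday rule: the anchor day for the 2100s is Sunday. For year 24: 24÷12 = 2 r 0, and 0÷4 = 0, so 2+0+0 = 2.
Sunday + 2 ≡ Tuesday — that's 2124's doomsday.
In June the doomsday date is Jun 6.
Jun 13 is 7 days after Jun 6; 7 mod 7 = 0, so Tuesday + 0 = Tuesday.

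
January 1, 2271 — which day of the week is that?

Doomsday rule: the anchor day for the 2200s is Friday. For year 71: 71÷12 = 5 r 11, and 11÷4 = 2, so 5+11+2 = 18.
Friday + 18 ≡ Tuesday — that's 2271's doomsday.
In January the doomsday date is Jan 3 (2271 is not a leap year).
Jan 1 is 2 days before Jan 3; 2 mod 7 = 2, so Tuesday − 2 = Sunday.

Sunday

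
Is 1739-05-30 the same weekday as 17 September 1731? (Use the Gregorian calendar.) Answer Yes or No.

From Sep 17, 1731 to May 30, 1739 is 2812 days.
2812 mod 7 = 5, so they are different weekdays.
(Sep 17, 1731 is a Monday; May 30, 1739 is a Saturday.)

No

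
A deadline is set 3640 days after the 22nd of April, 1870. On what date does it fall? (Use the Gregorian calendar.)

+365 (one year) → Apr 22, 1871 (3275 left).
+366 (one year; includes Feb 29, 1872) → Apr 22, 1872 (2909 left).
+365 (one year) → Apr 22, 1873 (2544 left).
+365 (one year) → Apr 22, 1874 (2179 left).
+365 (one year) → Apr 22, 1875 (1814 left).
+366 (one year; includes Feb 29, 1876) → Apr 22, 1876 (1448 left).
+365 (one year) → Apr 22, 1877 (1083 left).
+365 (one year) → Apr 22, 1878 (718 left).
+365 (one year) → Apr 22, 1879 (353 left).
Apr has 30 days: +9 → May 1, 1879 (344 left).
May has 31 days: +31 → Jun 1, 1879 (313 left).
Jun has 30 days: +30 → Jul 1, 1879 (283 left).
Jul has 31 days: +31 → Aug 1, 1879 (252 left).
Aug has 31 days: +31 → Sep 1, 1879 (221 left).
Sep has 30 days: +30 → Oct 1, 1879 (191 left).
Oct has 31 days: +31 → Nov 1, 1879 (160 left).
Nov has 30 days: +30 → Dec 1, 1879 (130 left).
Dec has 31 days: +31 → Jan 1, 1880 (99 left).
Jan has 31 days: +31 → Feb 1, 1880 (68 left).
Feb has 29 days: +29 → Mar 1, 1880 (39 left).
Mar has 31 days: +31 → Apr 1, 1880 (8 left).
+8 → Apr 9, 1880.

April 9, 1880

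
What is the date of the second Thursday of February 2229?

February 12, 2229

February 1, 2229 is a Sunday.
The first Thursday is therefore February 5 (4 days later).
The second Thursday is 5 + 1×7 = February 12.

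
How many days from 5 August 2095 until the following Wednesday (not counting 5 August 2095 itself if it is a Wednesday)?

Aug 5, 2095 is a Friday.
From Friday to the next Wednesday is 5 days.

5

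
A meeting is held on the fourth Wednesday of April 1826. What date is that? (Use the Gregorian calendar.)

April 26, 1826

April 1, 1826 is a Saturday.
The first Wednesday is therefore April 5 (4 days later).
The fourth Wednesday is 5 + 3×7 = April 26.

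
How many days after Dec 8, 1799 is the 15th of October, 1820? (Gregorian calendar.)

7616

Dec 8, 1799 → Dec 8, 1800: 365 days.
Dec 8, 1800 → Dec 8, 1801: 365 days.
Dec 8, 1801 → Dec 8, 1802: 365 days.
Dec 8, 1802 → Dec 8, 1803: 365 days.
Dec 8, 1803 → Dec 8, 1804: 366 days (Feb 29, 1804 is in that span).
Dec 8, 1804 → Dec 8, 1805: 365 days.
Dec 8, 1805 → Dec 8, 1806: 365 days.
Dec 8, 1806 → Dec 8, 1807: 365 days.
Dec 8, 1807 → Dec 8, 1808: 366 days (Feb 29, 1808 is in that span).
Dec 8, 1808 → Dec 8, 1809: 365 days.
Dec 8, 1809 → Dec 8, 1810: 365 days.
Dec 8, 1810 → Dec 8, 1811: 365 days.
Dec 8, 1811 → Dec 8, 1812: 366 days (Feb 29, 1812 is in that span).
Dec 8, 1812 → Dec 8, 1813: 365 days.
Dec 8, 1813 → Dec 8, 1814: 365 days.
Dec 8, 1814 → Dec 8, 1815: 365 days.
Dec 8, 1815 → Dec 8, 1816: 366 days (Feb 29, 1816 is in that span).
Dec 8, 1816 → Dec 8, 1817: 365 days.
Dec 8, 1817 → Dec 8, 1818: 365 days.
Dec 8, 1818 → Dec 8, 1819: 365 days.
Dec 8, 1819 → Jan 8, 1820: 31 days (December has 31).
Jan 8, 1820 → Feb 8, 1820: 31 days (January has 31).
Feb 8, 1820 → Mar 8, 1820: 29 days (February has 29).
Mar 8, 1820 → Apr 8, 1820: 31 days (March has 31).
Apr 8, 1820 → May 8, 1820: 30 days (April has 30).
May 8, 1820 → Jun 8, 1820: 31 days (May has 31).
Jun 8, 1820 → Jul 8, 1820: 30 days (June has 30).
Jul 8, 1820 → Aug 8, 1820: 31 days (July has 31).
Aug 8, 1820 → Sep 8, 1820: 31 days (August has 31).
Sep 8, 1820 → Oct 8, 1820: 30 days (September has 30).
Oct 8, 1820 → Oct 15, 1820: 7 days.
Total: 7616 days.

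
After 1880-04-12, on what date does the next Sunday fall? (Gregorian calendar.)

April 18, 1880

Apr 12, 1880 is a Monday.
From Monday to the next Sunday is 6 days.
Apr 12, 1880 + 6 = Apr 18, 1880.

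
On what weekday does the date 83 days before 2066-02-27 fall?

Sunday

Feb 27, 2066 is a Saturday.
83 mod 7 = 6, so 83 days before a Saturday is Saturday − 6 = Sunday.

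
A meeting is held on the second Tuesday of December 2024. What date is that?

December 10, 2024

December 1, 2024 is a Sunday.
The first Tuesday is therefore December 3 (2 days later).
The second Tuesday is 3 + 1×7 = December 10.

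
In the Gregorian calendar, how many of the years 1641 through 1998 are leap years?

Multiples of 4 in [1641,1998]: 89.
Of those, multiples of 100: 3 (not leap unless ÷400).
Multiples of 400: 0.
Leap years = 89 − 3 + 0 = 86.

86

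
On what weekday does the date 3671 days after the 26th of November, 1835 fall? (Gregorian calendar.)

Sunday

Nov 26, 1835 is a Thursday.
3671 mod 7 = 3, so 3671 days after a Thursday is Thursday + 3 = Sunday.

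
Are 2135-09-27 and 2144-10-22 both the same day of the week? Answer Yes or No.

No

From Sep 27, 2135 to Oct 22, 2144 is 3313 days.
3313 mod 7 = 2, so they are different weekdays.
(Sep 27, 2135 is a Tuesday; Oct 22, 2144 is a Thursday.)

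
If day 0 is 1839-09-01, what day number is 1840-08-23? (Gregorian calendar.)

Sep 1, 1839 → Oct 1, 1839: 30 days (September has 30).
Oct 1, 1839 → Nov 1, 1839: 31 days (October has 31).
Nov 1, 1839 → Dec 1, 1839: 30 days (November has 30).
Dec 1, 1839 → Jan 1, 1840: 31 days (December has 31).
Jan 1, 1840 → Feb 1, 1840: 31 days (January has 31).
Feb 1, 1840 → Mar 1, 1840: 29 days (February has 29).
Mar 1, 1840 → Apr 1, 1840: 31 days (March has 31).
Apr 1, 1840 → May 1, 1840: 30 days (April has 30).
May 1, 1840 → Jun 1, 1840: 31 days (May has 31).
Jun 1, 1840 → Jul 1, 1840: 30 days (June has 30).
Jul 1, 1840 → Aug 1, 1840: 31 days (July has 31).
Aug 1, 1840 → Aug 23, 1840: 22 days.
Total: 357 days.

357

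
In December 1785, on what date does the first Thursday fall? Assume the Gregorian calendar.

December 1, 1785 is a Thursday.
The first Thursday is therefore December 1 (same day).

December 1, 1785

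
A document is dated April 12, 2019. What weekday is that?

Friday

Doomsday rule: the anchor day for the 2000s is Tuesday. For year 19: 19÷12 = 1 r 7, and 7÷4 = 1, so 1+7+1 = 9.
Tuesday + 9 ≡ Thursday — that's 2019's doomsday.
In April the doomsday date is Apr 4.
Apr 12 is 8 days after Apr 4; 8 mod 7 = 1, so Thursday + 1 = Friday.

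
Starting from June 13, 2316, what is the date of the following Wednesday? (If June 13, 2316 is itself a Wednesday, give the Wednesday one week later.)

June 14, 2316

Jun 13, 2316 is a Tuesday.
From Tuesday to the next Wednesday is 1 day.
Jun 13, 2316 + 1 = Jun 14, 2316.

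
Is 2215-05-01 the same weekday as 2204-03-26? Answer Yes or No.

Yes

From Mar 26, 2204 to May 1, 2215 is 4053 days.
4053 mod 7 = 0, so they are the same weekday.
(Mar 26, 2204 is a Monday; May 1, 2215 is a Monday.)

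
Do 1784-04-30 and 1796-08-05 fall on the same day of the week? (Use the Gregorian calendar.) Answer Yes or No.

From Apr 30, 1784 to Aug 5, 1796 is 4480 days.
4480 mod 7 = 0, so they are the same weekday.
(Apr 30, 1784 is a Friday; Aug 5, 1796 is a Friday.)

Yes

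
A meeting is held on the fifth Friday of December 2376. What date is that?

December 1, 2376 is a Wednesday.
The first Friday is therefore December 3 (2 days later).
The fifth Friday is 3 + 4×7 = December 31.

December 31, 2376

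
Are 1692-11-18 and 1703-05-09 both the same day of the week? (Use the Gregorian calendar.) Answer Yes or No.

From Nov 18, 1692 to May 9, 1703 is 3823 days.
3823 mod 7 = 1, so they are different weekdays.
(Nov 18, 1692 is a Tuesday; May 9, 1703 is a Wednesday.)

No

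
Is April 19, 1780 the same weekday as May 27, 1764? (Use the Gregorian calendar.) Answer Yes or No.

From May 27, 1764 to Apr 19, 1780 is 5806 days.
5806 mod 7 = 3, so they are different weekdays.
(May 27, 1764 is a Sunday; Apr 19, 1780 is a Wednesday.)

No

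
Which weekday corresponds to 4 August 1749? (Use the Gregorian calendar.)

Doomsday rule: the anchor day for the 1700s is Sunday. For year 49: 49÷12 = 4 r 1, and 1÷4 = 0, so 4+1+0 = 5.
Sunday + 5 ≡ Friday — that's 1749's doomsday.
In August the doomsday date is Aug 8.
Aug 4 is 4 days before Aug 8; 4 mod 7 = 4, so Friday − 4 = Monday.

Monday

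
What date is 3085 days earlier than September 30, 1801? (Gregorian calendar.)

April 19, 1793

−365 (one year) → Sep 30, 1800 (2720 left).
−365 (one year) → Sep 30, 1799 (2355 left).
−365 (one year) → Sep 30, 1798 (1990 left).
−365 (one year) → Sep 30, 1797 (1625 left).
−365 (one year) → Sep 30, 1796 (1260 left).
−366 (one year; includes Feb 29, 1796) → Sep 30, 1795 (894 left).
−365 (one year) → Sep 30, 1794 (529 left).
−365 (one year) → Sep 30, 1793 (164 left).
−30 → Aug 31, 1793 (end of Aug, 31 days; 134 left).
−31 → Jul 31, 1793 (end of Jul, 31 days; 103 left).
−31 → Jun 30, 1793 (end of Jun, 30 days; 72 left).
−30 → May 31, 1793 (end of May, 31 days; 42 left).
−31 → Apr 30, 1793 (end of Apr, 30 days; 11 left).
−11 → Apr 19, 1793.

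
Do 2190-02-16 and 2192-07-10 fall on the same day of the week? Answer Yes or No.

From Feb 16, 2190 to Jul 10, 2192 is 875 days.
875 mod 7 = 0, so they are the same weekday.
(Feb 16, 2190 is a Tuesday; Jul 10, 2192 is a Tuesday.)

Yes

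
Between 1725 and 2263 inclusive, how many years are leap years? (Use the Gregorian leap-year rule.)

Multiples of 4 in [1725,2263]: 134.
Of those, multiples of 100: 5 (not leap unless ÷400).
Multiples of 400: 1.
Leap years = 134 − 5 + 1 = 130.

130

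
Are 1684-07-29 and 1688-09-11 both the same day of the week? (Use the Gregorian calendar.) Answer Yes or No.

Yes

From Jul 29, 1684 to Sep 11, 1688 is 1505 days.
1505 mod 7 = 0, so they are the same weekday.
(Jul 29, 1684 is a Saturday; Sep 11, 1688 is a Saturday.)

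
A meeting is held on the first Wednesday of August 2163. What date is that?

August 1, 2163 is a Monday.
The first Wednesday is therefore August 3 (2 days later).

August 3, 2163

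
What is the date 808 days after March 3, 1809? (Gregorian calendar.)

May 20, 1811

+365 (one year) → Mar 3, 1810 (443 left).
+365 (one year) → Mar 3, 1811 (78 left).
Mar has 31 days: +29 → Apr 1, 1811 (49 left).
Apr has 30 days: +30 → May 1, 1811 (19 left).
+19 → May 20, 1811.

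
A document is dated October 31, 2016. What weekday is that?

Monday

January 1, 2016 is a Friday.
Jan 1, 2016 → Feb 1, 2016: 31 days (January has 31).
Feb 1, 2016 → Mar 1, 2016: 29 days (February has 29).
Mar 1, 2016 → Apr 1, 2016: 31 days (March has 31).
Apr 1, 2016 → May 1, 2016: 30 days (April has 30).
May 1, 2016 → Jun 1, 2016: 31 days (May has 31).
Jun 1, 2016 → Jul 1, 2016: 30 days (June has 30).
Jul 1, 2016 → Aug 1, 2016: 31 days (July has 31).
Aug 1, 2016 → Sep 1, 2016: 31 days (August has 31).
Sep 1, 2016 → Oct 1, 2016: 30 days (September has 30).
Oct 1, 2016 → Oct 31, 2016: 30 days.
Total: 304 days.
304 mod 7 = 3, so Friday + 3 = Monday.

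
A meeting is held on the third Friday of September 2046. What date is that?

September 21, 2046

September 1, 2046 is a Saturday.
The first Friday is therefore September 7 (6 days later).
The third Friday is 7 + 2×7 = September 21.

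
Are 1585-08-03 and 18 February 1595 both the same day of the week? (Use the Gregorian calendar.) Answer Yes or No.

Yes

From Aug 3, 1585 to Feb 18, 1595 is 3486 days.
3486 mod 7 = 0, so they are the same weekday.
(Aug 3, 1585 is a Saturday; Feb 18, 1595 is a Saturday.)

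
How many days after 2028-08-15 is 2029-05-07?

265

Aug 15, 2028 → Sep 15, 2028: 31 days (August has 31).
Sep 15, 2028 → Oct 15, 2028: 30 days (September has 30).
Oct 15, 2028 → Nov 15, 2028: 31 days (October has 31).
Nov 15, 2028 → Dec 15, 2028: 30 days (November has 30).
Dec 15, 2028 → Jan 15, 2029: 31 days (December has 31).
Jan 15, 2029 → Feb 15, 2029: 31 days (January has 31).
Feb 15, 2029 → Mar 15, 2029: 28 days (February has 28).
Mar 15, 2029 → Apr 15, 2029: 31 days (March has 31).
Apr 15, 2029 → May 7, 2029: 22 days.
Total: 265 days.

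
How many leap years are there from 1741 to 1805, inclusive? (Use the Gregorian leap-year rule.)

15

Multiples of 4 in [1741,1805]: 16.
Of those, multiples of 100: 1 (not leap unless ÷400).
Multiples of 400: 0.
Leap years = 16 − 1 + 0 = 15.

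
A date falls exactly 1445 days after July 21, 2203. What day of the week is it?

Sunday

First find the weekday of Jul 21, 2203. Doomsday rule: the anchor day for the 2200s is Friday. For year 03: 3÷12 = 0 r 3, and 3÷4 = 0, so 0+3+0 = 3.
Friday + 3 ≡ Monday — that's 2203's doomsday.
In July the doomsday date is Jul 11.
Jul 21 is 10 days after Jul 11; 10 mod 7 = 3, so Monday + 3 = Thursday.
1445 mod 7 = 3, so 1445 days after a Thursday is Thursday + 3 = Sunday.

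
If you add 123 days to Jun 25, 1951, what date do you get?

Jun has 30 days: +6 → Jul 1, 1951 (117 left).
Jul has 31 days: +31 → Aug 1, 1951 (86 left).
Aug has 31 days: +31 → Sep 1, 1951 (55 left).
Sep has 30 days: +30 → Oct 1, 1951 (25 left).
+25 → Oct 26, 1951.

October 26, 1951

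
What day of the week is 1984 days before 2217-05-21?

First find the weekday of May 21, 2217. Doomsday rule: the anchor day for the 2200s is Friday. For year 17: 17÷12 = 1 r 5, and 5÷4 = 1, so 1+5+1 = 7.
Friday + 7 ≡ Friday — that's 2217's doomsday.
In May the doomsday date is May 9.
May 21 is 12 days after May 9; 12 mod 7 = 5, so Friday + 5 = Wednesday.
1984 mod 7 = 3, so 1984 days before a Wednesday is Wednesday − 3 = Sunday.

Sunday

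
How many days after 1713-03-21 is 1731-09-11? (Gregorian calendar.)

6748

Mar 21, 1713 → Mar 21, 1714: 365 days.
Mar 21, 1714 → Mar 21, 1715: 365 days.
Mar 21, 1715 → Mar 21, 1716: 366 days (Feb 29, 1716 is in that span).
Mar 21, 1716 → Mar 21, 1717: 365 days.
Mar 21, 1717 → Mar 21, 1718: 365 days.
Mar 21, 1718 → Mar 21, 1719: 365 days.
Mar 21, 1719 → Mar 21, 1720: 366 days (Feb 29, 1720 is in that span).
Mar 21, 1720 → Mar 21, 1721: 365 days.
Mar 21, 1721 → Mar 21, 1722: 365 days.
Mar 21, 1722 → Mar 21, 1723: 365 days.
Mar 21, 1723 → Mar 21, 1724: 366 days (Feb 29, 1724 is in that span).
Mar 21, 1724 → Mar 21, 1725: 365 days.
Mar 21, 1725 → Mar 21, 1726: 365 days.
Mar 21, 1726 → Mar 21, 1727: 365 days.
Mar 21, 1727 → Mar 21, 1728: 366 days (Feb 29, 1728 is in that span).
Mar 21, 1728 → Mar 21, 1729: 365 days.
Mar 21, 1729 → Mar 21, 1730: 365 days.
Mar 21, 1730 → Mar 21, 1731: 365 days.
Mar 21, 1731 → Apr 21, 1731: 31 days (March has 31).
Apr 21, 1731 → May 21, 1731: 30 days (April has 30).
May 21, 1731 → Jun 21, 1731: 31 days (May has 31).
Jun 21, 1731 → Jul 21, 1731: 30 days (June has 30).
Jul 21, 1731 → Aug 21, 1731: 31 days (July has 31).
Aug 21, 1731 → Sep 11, 1731: 21 days.
Total: 6748 days.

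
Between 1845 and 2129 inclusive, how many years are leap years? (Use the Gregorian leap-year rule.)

69

Multiples of 4 in [1845,2129]: 71.
Of those, multiples of 100: 3 (not leap unless ÷400).
Multiples of 400: 1.
Leap years = 71 − 3 + 1 = 69.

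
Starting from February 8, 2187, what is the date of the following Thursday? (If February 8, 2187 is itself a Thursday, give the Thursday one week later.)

Feb 8, 2187 is a Thursday.
From Thursday to the next Thursday is 7 days.
Feb 8, 2187 + 7 = Feb 15, 2187.

February 15, 2187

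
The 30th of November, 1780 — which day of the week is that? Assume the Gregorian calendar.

Doomsday rule: the anchor day for the 1700s is Sunday. For year 80: 80÷12 = 6 r 8, and 8÷4 = 2, so 6+8+2 = 16.
Sunday + 16 ≡ Tuesday — that's 1780's doomsday.
In November the doomsday date is Nov 7.
Nov 30 is 23 days after Nov 7; 23 mod 7 = 2, so Tuesday + 2 = Thursday.

Thursday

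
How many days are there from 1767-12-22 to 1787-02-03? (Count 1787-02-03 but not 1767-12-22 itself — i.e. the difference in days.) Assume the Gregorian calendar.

Dec 22, 1767 → Dec 22, 1768: 366 days (Feb 29, 1768 is in that span).
Dec 22, 1768 → Dec 22, 1769: 365 days.
Dec 22, 1769 → Dec 22, 1770: 365 days.
Dec 22, 1770 → Dec 22, 1771: 365 days.
Dec 22, 1771 → Dec 22, 1772: 366 days (Feb 29, 1772 is in that span).
Dec 22, 1772 → Dec 22, 1773: 365 days.
Dec 22, 1773 → Dec 22, 1774: 365 days.
Dec 22, 1774 → Dec 22, 1775: 365 days.
Dec 22, 1775 → Dec 22, 1776: 366 days (Feb 29, 1776 is in that span).
Dec 22, 1776 → Dec 22, 1777: 365 days.
Dec 22, 1777 → Dec 22, 1778: 365 days.
Dec 22, 1778 → Dec 22, 1779: 365 days.
Dec 22, 1779 → Dec 22, 1780: 366 days (Feb 29, 1780 is in that span).
Dec 22, 1780 → Dec 22, 1781: 365 days.
Dec 22, 1781 → Dec 22, 1782: 365 days.
Dec 22, 1782 → Dec 22, 1783: 365 days.
Dec 22, 1783 → Dec 22, 1784: 366 days (Feb 29, 1784 is in that span).
Dec 22, 1784 → Dec 22, 1785: 365 days.
Dec 22, 1785 → Dec 22, 1786: 365 days.
Dec 22, 1786 → Jan 22, 1787: 31 days (December has 31).
Jan 22, 1787 → Feb 3, 1787: 12 days.
Total: 6983 days.

6983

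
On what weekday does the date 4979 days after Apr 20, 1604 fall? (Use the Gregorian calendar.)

Apr 20, 1604 is a Tuesday.
4979 mod 7 = 2, so 4979 days after a Tuesday is Tuesday + 2 = Thursday.

Thursday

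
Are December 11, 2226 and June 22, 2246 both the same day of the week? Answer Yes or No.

Yes

From Dec 11, 2226 to Jun 22, 2246 is 7133 days.
7133 mod 7 = 0, so they are the same weekday.
(Dec 11, 2226 is a Monday; Jun 22, 2246 is a Monday.)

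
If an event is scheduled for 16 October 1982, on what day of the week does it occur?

Saturday

Doomsday rule: the anchor day for the 1900s is Wednesday. For year 82: 82÷12 = 6 r 10, and 10÷4 = 2, so 6+10+2 = 18.
Wednesday + 18 ≡ Sunday — that's 1982's doomsday.
In October the doomsday date is Oct 10.
Oct 16 is 6 days after Oct 10; 6 mod 7 = 6, so Sunday + 6 = Saturday.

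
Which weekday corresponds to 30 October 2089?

Sunday

Doomsday rule: the anchor day for the 2000s is Tuesday. For year 89: 89÷12 = 7 r 5, and 5÷4 = 1, so 7+5+1 = 13.
Tuesday + 13 ≡ Monday — that's 2089's doomsday.
In October the doomsday date is Oct 10.
Oct 30 is 20 days after Oct 10; 20 mod 7 = 6, so Monday + 6 = Sunday.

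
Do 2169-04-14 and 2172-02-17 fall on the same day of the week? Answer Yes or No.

From Apr 14, 2169 to Feb 17, 2172 is 1039 days.
1039 mod 7 = 3, so they are different weekdays.
(Apr 14, 2169 is a Friday; Feb 17, 2172 is a Monday.)

No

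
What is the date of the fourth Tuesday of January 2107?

January 25, 2107

January 1, 2107 is a Saturday.
The first Tuesday is therefore January 4 (3 days later).
The fourth Tuesday is 4 + 3×7 = January 25.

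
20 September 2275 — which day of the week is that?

Monday

Doomsday rule: the anchor day for the 2200s is Friday. For year 75: 75÷12 = 6 r 3, and 3÷4 = 0, so 6+3+0 = 9.
Friday + 9 ≡ Sunday — that's 2275's doomsday.
In September the doomsday date is Sep 5.
Sep 20 is 15 days after Sep 5; 15 mod 7 = 1, so Sunday + 1 = Monday.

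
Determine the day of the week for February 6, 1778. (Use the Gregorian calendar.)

Doomsday rule: the anchor day for the 1700s is Sunday. For year 78: 78÷12 = 6 r 6, and 6÷4 = 1, so 6+6+1 = 13.
Sunday + 13 ≡ Saturday — that's 1778's doomsday.
In February the doomsday date is Feb 28 (1778 is not a leap year).
Feb 6 is 22 days before Feb 28; 22 mod 7 = 1, so Saturday − 1 = Friday.

Friday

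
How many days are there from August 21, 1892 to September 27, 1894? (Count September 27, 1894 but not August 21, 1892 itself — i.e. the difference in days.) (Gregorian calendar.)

767

Aug 21, 1892 → Aug 21, 1893: 365 days.
Aug 21, 1893 → Aug 21, 1894: 365 days.
Aug 21, 1894 → Sep 21, 1894: 31 days (August has 31).
Sep 21, 1894 → Sep 27, 1894: 6 days.
Total: 767 days.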